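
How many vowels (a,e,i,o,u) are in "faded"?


Input: faded
Checking each character:
  'f' at position 0: consonant
  'a' at position 1: vowel (running total: 1)
  'd' at position 2: consonant
  'e' at position 3: vowel (running total: 2)
  'd' at position 4: consonant
Total vowels: 2

2


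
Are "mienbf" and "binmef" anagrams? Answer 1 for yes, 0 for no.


Strings: "mienbf", "binmef"
Sorted first:  befimn
Sorted second: befimn
Sorted forms match => anagrams

1


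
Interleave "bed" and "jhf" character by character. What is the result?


Interleaving "bed" and "jhf":
  Position 0: 'b' from first, 'j' from second => "bj"
  Position 1: 'e' from first, 'h' from second => "eh"
  Position 2: 'd' from first, 'f' from second => "df"
Result: bjehdf

bjehdf


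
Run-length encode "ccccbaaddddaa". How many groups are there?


Input: ccccbaaddddaa
Scanning for consecutive runs:
  Group 1: 'c' x 4 (positions 0-3)
  Group 2: 'b' x 1 (positions 4-4)
  Group 3: 'a' x 2 (positions 5-6)
  Group 4: 'd' x 4 (positions 7-10)
  Group 5: 'a' x 2 (positions 11-12)
Total groups: 5

5


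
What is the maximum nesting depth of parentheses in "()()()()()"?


Input: "()()()()()"
Tracking depth:
  Position 0 '(': depth becomes 1
  Position 1 ')': depth becomes 0
  Position 2 '(': depth becomes 1
  Position 3 ')': depth becomes 0
  Position 4 '(': depth becomes 1
  Position 5 ')': depth becomes 0
  Position 6 '(': depth becomes 1
  Position 7 ')': depth becomes 0
  Position 8 '(': depth becomes 1
  Position 9 ')': depth becomes 0
Maximum depth reached: 1

1


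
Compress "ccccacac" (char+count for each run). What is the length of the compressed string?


Input: ccccacac
Runs:
  'c' x 4 => "c4"
  'a' x 1 => "a1"
  'c' x 1 => "c1"
  'a' x 1 => "a1"
  'c' x 1 => "c1"
Compressed: "c4a1c1a1c1"
Compressed length: 10

10


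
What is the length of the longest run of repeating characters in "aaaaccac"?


Input: "aaaaccac"
Scanning for longest run:
  Position 1 ('a'): continues run of 'a', length=2
  Position 2 ('a'): continues run of 'a', length=3
  Position 3 ('a'): continues run of 'a', length=4
  Position 4 ('c'): new char, reset run to 1
  Position 5 ('c'): continues run of 'c', length=2
  Position 6 ('a'): new char, reset run to 1
  Position 7 ('c'): new char, reset run to 1
Longest run: 'a' with length 4

4


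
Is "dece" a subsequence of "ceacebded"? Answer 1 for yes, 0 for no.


Check if "dece" is a subsequence of "ceacebded"
Greedy scan:
  Position 0 ('c'): no match needed
  Position 1 ('e'): no match needed
  Position 2 ('a'): no match needed
  Position 3 ('c'): no match needed
  Position 4 ('e'): no match needed
  Position 5 ('b'): no match needed
  Position 6 ('d'): matches sub[0] = 'd'
  Position 7 ('e'): matches sub[1] = 'e'
  Position 8 ('d'): no match needed
Only matched 2/4 characters => not a subsequence

0


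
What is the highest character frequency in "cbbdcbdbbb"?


Input: cbbdcbdbbb
Character counts:
  'b': 6
  'c': 2
  'd': 2
Maximum frequency: 6

6


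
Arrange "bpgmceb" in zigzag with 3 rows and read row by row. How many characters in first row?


Zigzag "bpgmceb" into 3 rows:
Placing characters:
  'b' => row 0
  'p' => row 1
  'g' => row 2
  'm' => row 1
  'c' => row 0
  'e' => row 1
  'b' => row 2
Rows:
  Row 0: "bc"
  Row 1: "pme"
  Row 2: "gb"
First row length: 2

2


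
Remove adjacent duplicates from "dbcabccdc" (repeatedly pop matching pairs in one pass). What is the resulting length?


Input: dbcabccdc
Stack-based adjacent duplicate removal:
  Read 'd': push. Stack: d
  Read 'b': push. Stack: db
  Read 'c': push. Stack: dbc
  Read 'a': push. Stack: dbca
  Read 'b': push. Stack: dbcab
  Read 'c': push. Stack: dbcabc
  Read 'c': matches stack top 'c' => pop. Stack: dbcab
  Read 'd': push. Stack: dbcabd
  Read 'c': push. Stack: dbcabdc
Final stack: "dbcabdc" (length 7)

7


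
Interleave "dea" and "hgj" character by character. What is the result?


Interleaving "dea" and "hgj":
  Position 0: 'd' from first, 'h' from second => "dh"
  Position 1: 'e' from first, 'g' from second => "eg"
  Position 2: 'a' from first, 'j' from second => "aj"
Result: dhegaj

dhegaj


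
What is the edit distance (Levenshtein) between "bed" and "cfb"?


Computing edit distance: "bed" -> "cfb"
DP table:
           c    f    b
      0    1    2    3
  b   1    1    2    2
  e   2    2    2    3
  d   3    3    3    3
Edit distance = dp[3][3] = 3

3


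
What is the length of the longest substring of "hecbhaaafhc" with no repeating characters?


Input: "hecbhaaafhc"
Sliding window (track last position of each char):
  Position 0 ('h'): window [0,0] length 1 -- new best
  Position 1 ('e'): window [0,1] length 2 -- new best
  Position 2 ('c'): window [0,2] length 3 -- new best
  Position 3 ('b'): window [0,3] length 4 -- new best
  Position 4 ('h'): repeat (last at 0), move window start to 1
  Position 4 ('h'): window [1,4] length 4
  Position 5 ('a'): window [1,5] length 5 -- new best
  Position 6 ('a'): repeat (last at 5), move window start to 6
  Position 6 ('a'): window [6,6] length 1
  Position 7 ('a'): repeat (last at 6), move window start to 7
  Position 7 ('a'): window [7,7] length 1
  Position 8 ('f'): window [7,8] length 2
  Position 9 ('h'): window [7,9] length 3
  Position 10 ('c'): window [7,10] length 4
Longest substring with no repeats: "ecbha" with length 5

5


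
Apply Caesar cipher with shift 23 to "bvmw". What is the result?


Caesar cipher: shift "bvmw" by 23
  'b' (pos 1) + 23 = pos 24 = 'y'
  'v' (pos 21) + 23 = pos 18 = 's'
  'm' (pos 12) + 23 = pos 9 = 'j'
  'w' (pos 22) + 23 = pos 19 = 't'
Result: ysjt

ysjt


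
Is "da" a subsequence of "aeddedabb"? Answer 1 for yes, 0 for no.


Check if "da" is a subsequence of "aeddedabb"
Greedy scan:
  Position 0 ('a'): no match needed
  Position 1 ('e'): no match needed
  Position 2 ('d'): matches sub[0] = 'd'
  Position 3 ('d'): no match needed
  Position 4 ('e'): no match needed
  Position 5 ('d'): no match needed
  Position 6 ('a'): matches sub[1] = 'a'
  Position 7 ('b'): no match needed
  Position 8 ('b'): no match needed
All 2 characters matched => is a subsequence

1


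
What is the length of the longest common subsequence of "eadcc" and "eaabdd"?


LCS of "eadcc" and "eaabdd"
DP table:
           e    a    a    b    d    d
      0    0    0    0    0    0    0
  e   0    1    1    1    1    1    1
  a   0    1    2    2    2    2    2
  d   0    1    2    2    2    3    3
  c   0    1    2    2    2    3    3
  c   0    1    2    2    2    3    3
LCS length = dp[5][6] = 3

3


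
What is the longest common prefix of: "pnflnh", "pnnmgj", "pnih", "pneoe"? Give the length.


Words: pnflnh, pnnmgj, pnih, pneoe
  Position 0: all 'p' => match
  Position 1: all 'n' => match
  Position 2: ('f', 'n', 'i', 'e') => mismatch, stop
LCP = "pn" (length 2)

2


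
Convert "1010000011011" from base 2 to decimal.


Input: "1010000011011" in base 2
Positional expansion:
  Digit '1' (value 1) x 2^12 = 4096
  Digit '0' (value 0) x 2^11 = 0
  Digit '1' (value 1) x 2^10 = 1024
  Digit '0' (value 0) x 2^9 = 0
  Digit '0' (value 0) x 2^8 = 0
  Digit '0' (value 0) x 2^7 = 0
  Digit '0' (value 0) x 2^6 = 0
  Digit '0' (value 0) x 2^5 = 0
  Digit '1' (value 1) x 2^4 = 16
  Digit '1' (value 1) x 2^3 = 8
  Digit '0' (value 0) x 2^2 = 0
  Digit '1' (value 1) x 2^1 = 2
  Digit '1' (value 1) x 2^0 = 1
Sum = 5147

5147


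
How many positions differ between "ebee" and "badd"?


Comparing "ebee" and "badd" position by position:
  Position 0: 'e' vs 'b' => DIFFER
  Position 1: 'b' vs 'a' => DIFFER
  Position 2: 'e' vs 'd' => DIFFER
  Position 3: 'e' vs 'd' => DIFFER
Positions that differ: 4

4


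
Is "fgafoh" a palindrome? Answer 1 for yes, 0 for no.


Input: fgafoh
Reversed: hofagf
  Compare pos 0 ('f') with pos 5 ('h'): MISMATCH
  Compare pos 1 ('g') with pos 4 ('o'): MISMATCH
  Compare pos 2 ('a') with pos 3 ('f'): MISMATCH
Result: not a palindrome

0


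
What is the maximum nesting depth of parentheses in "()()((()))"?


Input: "()()((()))"
Tracking depth:
  Position 0 '(': depth becomes 1
  Position 1 ')': depth becomes 0
  Position 2 '(': depth becomes 1
  Position 3 ')': depth becomes 0
  Position 4 '(': depth becomes 1
  Position 5 '(': depth becomes 2
  Position 6 '(': depth becomes 3
  Position 7 ')': depth becomes 2
  Position 8 ')': depth becomes 1
  Position 9 ')': depth becomes 0
Maximum depth reached: 3

3


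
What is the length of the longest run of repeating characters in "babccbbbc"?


Input: "babccbbbc"
Scanning for longest run:
  Position 1 ('a'): new char, reset run to 1
  Position 2 ('b'): new char, reset run to 1
  Position 3 ('c'): new char, reset run to 1
  Position 4 ('c'): continues run of 'c', length=2
  Position 5 ('b'): new char, reset run to 1
  Position 6 ('b'): continues run of 'b', length=2
  Position 7 ('b'): continues run of 'b', length=3
  Position 8 ('c'): new char, reset run to 1
Longest run: 'b' with length 3

3


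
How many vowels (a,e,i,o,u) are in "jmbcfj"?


Input: jmbcfj
Checking each character:
  'j' at position 0: consonant
  'm' at position 1: consonant
  'b' at position 2: consonant
  'c' at position 3: consonant
  'f' at position 4: consonant
  'j' at position 5: consonant
Total vowels: 0

0


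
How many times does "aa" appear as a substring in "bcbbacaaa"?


Searching for "aa" in "bcbbacaaa"
Scanning each position:
  Position 0: "bc" => no
  Position 1: "cb" => no
  Position 2: "bb" => no
  Position 3: "ba" => no
  Position 4: "ac" => no
  Position 5: "ca" => no
  Position 6: "aa" => MATCH
  Position 7: "aa" => MATCH
Total occurrences: 2

2


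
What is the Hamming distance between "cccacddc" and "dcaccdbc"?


Comparing "cccacddc" and "dcaccdbc" position by position:
  Position 0: 'c' vs 'd' => differ
  Position 1: 'c' vs 'c' => same
  Position 2: 'c' vs 'a' => differ
  Position 3: 'a' vs 'c' => differ
  Position 4: 'c' vs 'c' => same
  Position 5: 'd' vs 'd' => same
  Position 6: 'd' vs 'b' => differ
  Position 7: 'c' vs 'c' => same
Total differences (Hamming distance): 4

4


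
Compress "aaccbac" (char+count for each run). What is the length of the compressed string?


Input: aaccbac
Runs:
  'a' x 2 => "a2"
  'c' x 2 => "c2"
  'b' x 1 => "b1"
  'a' x 1 => "a1"
  'c' x 1 => "c1"
Compressed: "a2c2b1a1c1"
Compressed length: 10

10


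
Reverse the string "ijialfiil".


Input: ijialfiil
Reading characters right to left:
  Position 8: 'l'
  Position 7: 'i'
  Position 6: 'i'
  Position 5: 'f'
  Position 4: 'l'
  Position 3: 'a'
  Position 2: 'i'
  Position 1: 'j'
  Position 0: 'i'
Reversed: liiflaiji

liiflaiji


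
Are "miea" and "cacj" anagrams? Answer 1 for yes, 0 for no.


Strings: "miea", "cacj"
Sorted first:  aeim
Sorted second: accj
Differ at position 1: 'e' vs 'c' => not anagrams

0


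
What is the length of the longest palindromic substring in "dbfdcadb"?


Input: "dbfdcadb"
Checking substrings for palindromes:
  No multi-char palindromic substrings found
Longest palindromic substring: "d" with length 1

1


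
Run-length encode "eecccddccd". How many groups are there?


Input: eecccddccd
Scanning for consecutive runs:
  Group 1: 'e' x 2 (positions 0-1)
  Group 2: 'c' x 3 (positions 2-4)
  Group 3: 'd' x 2 (positions 5-6)
  Group 4: 'c' x 2 (positions 7-8)
  Group 5: 'd' x 1 (positions 9-9)
Total groups: 5

5


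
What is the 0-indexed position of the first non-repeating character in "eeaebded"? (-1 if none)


Input: eeaebded
Character frequencies:
  'a': 1
  'b': 1
  'd': 2
  'e': 4
Scanning left to right for freq == 1:
  Position 0 ('e'): freq=4, skip
  Position 1 ('e'): freq=4, skip
  Position 2 ('a'): unique! => answer = 2

2


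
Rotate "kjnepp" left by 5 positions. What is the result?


Input: "kjnepp", rotate left by 5
First 5 characters: "kjnep"
Remaining characters: "p"
Concatenate remaining + first: "p" + "kjnep" = "pkjnep"

pkjnep


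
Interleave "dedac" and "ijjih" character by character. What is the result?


Interleaving "dedac" and "ijjih":
  Position 0: 'd' from first, 'i' from second => "di"
  Position 1: 'e' from first, 'j' from second => "ej"
  Position 2: 'd' from first, 'j' from second => "dj"
  Position 3: 'a' from first, 'i' from second => "ai"
  Position 4: 'c' from first, 'h' from second => "ch"
Result: diejdjaich

diejdjaich


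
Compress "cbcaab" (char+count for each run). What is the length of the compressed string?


Input: cbcaab
Runs:
  'c' x 1 => "c1"
  'b' x 1 => "b1"
  'c' x 1 => "c1"
  'a' x 2 => "a2"
  'b' x 1 => "b1"
Compressed: "c1b1c1a2b1"
Compressed length: 10

10


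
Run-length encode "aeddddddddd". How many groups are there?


Input: aeddddddddd
Scanning for consecutive runs:
  Group 1: 'a' x 1 (positions 0-0)
  Group 2: 'e' x 1 (positions 1-1)
  Group 3: 'd' x 9 (positions 2-10)
Total groups: 3

3


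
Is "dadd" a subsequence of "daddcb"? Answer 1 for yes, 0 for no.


Check if "dadd" is a subsequence of "daddcb"
Greedy scan:
  Position 0 ('d'): matches sub[0] = 'd'
  Position 1 ('a'): matches sub[1] = 'a'
  Position 2 ('d'): matches sub[2] = 'd'
  Position 3 ('d'): matches sub[3] = 'd'
  Position 4 ('c'): no match needed
  Position 5 ('b'): no match needed
All 4 characters matched => is a subsequence

1


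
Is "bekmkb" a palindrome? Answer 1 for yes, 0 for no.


Input: bekmkb
Reversed: bkmkeb
  Compare pos 0 ('b') with pos 5 ('b'): match
  Compare pos 1 ('e') with pos 4 ('k'): MISMATCH
  Compare pos 2 ('k') with pos 3 ('m'): MISMATCH
Result: not a palindrome

0


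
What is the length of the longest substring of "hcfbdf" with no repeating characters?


Input: "hcfbdf"
Sliding window (track last position of each char):
  Position 0 ('h'): window [0,0] length 1 -- new best
  Position 1 ('c'): window [0,1] length 2 -- new best
  Position 2 ('f'): window [0,2] length 3 -- new best
  Position 3 ('b'): window [0,3] length 4 -- new best
  Position 4 ('d'): window [0,4] length 5 -- new best
  Position 5 ('f'): repeat (last at 2), move window start to 3
  Position 5 ('f'): window [3,5] length 3
Longest substring with no repeats: "hcfbd" with length 5

5


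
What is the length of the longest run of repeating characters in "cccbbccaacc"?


Input: "cccbbccaacc"
Scanning for longest run:
  Position 1 ('c'): continues run of 'c', length=2
  Position 2 ('c'): continues run of 'c', length=3
  Position 3 ('b'): new char, reset run to 1
  Position 4 ('b'): continues run of 'b', length=2
  Position 5 ('c'): new char, reset run to 1
  Position 6 ('c'): continues run of 'c', length=2
  Position 7 ('a'): new char, reset run to 1
  Position 8 ('a'): continues run of 'a', length=2
  Position 9 ('c'): new char, reset run to 1
  Position 10 ('c'): continues run of 'c', length=2
Longest run: 'c' with length 3

3


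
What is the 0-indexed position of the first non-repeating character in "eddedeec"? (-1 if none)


Input: eddedeec
Character frequencies:
  'c': 1
  'd': 3
  'e': 4
Scanning left to right for freq == 1:
  Position 0 ('e'): freq=4, skip
  Position 1 ('d'): freq=3, skip
  Position 2 ('d'): freq=3, skip
  Position 3 ('e'): freq=4, skip
  Position 4 ('d'): freq=3, skip
  Position 5 ('e'): freq=4, skip
  Position 6 ('e'): freq=4, skip
  Position 7 ('c'): unique! => answer = 7

7


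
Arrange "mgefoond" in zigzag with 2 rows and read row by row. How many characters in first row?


Zigzag "mgefoond" into 2 rows:
Placing characters:
  'm' => row 0
  'g' => row 1
  'e' => row 0
  'f' => row 1
  'o' => row 0
  'o' => row 1
  'n' => row 0
  'd' => row 1
Rows:
  Row 0: "meon"
  Row 1: "gfod"
First row length: 4

4


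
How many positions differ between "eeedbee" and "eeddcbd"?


Comparing "eeedbee" and "eeddcbd" position by position:
  Position 0: 'e' vs 'e' => same
  Position 1: 'e' vs 'e' => same
  Position 2: 'e' vs 'd' => DIFFER
  Position 3: 'd' vs 'd' => same
  Position 4: 'b' vs 'c' => DIFFER
  Position 5: 'e' vs 'b' => DIFFER
  Position 6: 'e' vs 'd' => DIFFER
Positions that differ: 4

4


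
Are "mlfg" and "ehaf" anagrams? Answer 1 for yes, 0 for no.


Strings: "mlfg", "ehaf"
Sorted first:  fglm
Sorted second: aefh
Differ at position 0: 'f' vs 'a' => not anagrams

0


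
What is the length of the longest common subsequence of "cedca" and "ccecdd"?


LCS of "cedca" and "ccecdd"
DP table:
           c    c    e    c    d    d
      0    0    0    0    0    0    0
  c   0    1    1    1    1    1    1
  e   0    1    1    2    2    2    2
  d   0    1    1    2    2    3    3
  c   0    1    2    2    3    3    3
  a   0    1    2    2    3    3    3
LCS length = dp[5][6] = 3

3


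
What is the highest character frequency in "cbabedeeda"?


Input: cbabedeeda
Character counts:
  'a': 2
  'b': 2
  'c': 1
  'd': 2
  'e': 3
Maximum frequency: 3

3


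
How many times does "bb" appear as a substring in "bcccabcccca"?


Searching for "bb" in "bcccabcccca"
Scanning each position:
  Position 0: "bc" => no
  Position 1: "cc" => no
  Position 2: "cc" => no
  Position 3: "ca" => no
  Position 4: "ab" => no
  Position 5: "bc" => no
  Position 6: "cc" => no
  Position 7: "cc" => no
  Position 8: "cc" => no
  Position 9: "ca" => no
Total occurrences: 0

0


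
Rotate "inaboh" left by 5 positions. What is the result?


Input: "inaboh", rotate left by 5
First 5 characters: "inabo"
Remaining characters: "h"
Concatenate remaining + first: "h" + "inabo" = "hinabo"

hinabo


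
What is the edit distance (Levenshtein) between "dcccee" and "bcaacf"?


Computing edit distance: "dcccee" -> "bcaacf"
DP table:
           b    c    a    a    c    f
      0    1    2    3    4    5    6
  d   1    1    2    3    4    5    6
  c   2    2    1    2    3    4    5
  c   3    3    2    2    3    3    4
  c   4    4    3    3    3    3    4
  e   5    5    4    4    4    4    4
  e   6    6    5    5    5    5    5
Edit distance = dp[6][6] = 5

5


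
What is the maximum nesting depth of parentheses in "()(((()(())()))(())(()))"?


Input: "()(((()(())()))(())(()))"
Tracking depth:
  Position 0 '(': depth becomes 1
  Position 1 ')': depth becomes 0
  Position 2 '(': depth becomes 1
  Position 3 '(': depth becomes 2
  Position 4 '(': depth becomes 3
  Position 5 '(': depth becomes 4
  Position 6 ')': depth becomes 3
  Position 7 '(': depth becomes 4
  Position 8 '(': depth becomes 5
  Position 9 ')': depth becomes 4
  Position 10 ')': depth becomes 3
  Position 11 '(': depth becomes 4
  Position 12 ')': depth becomes 3
  Position 13 ')': depth becomes 2
  Position 14 ')': depth becomes 1
  Position 15 '(': depth becomes 2
  Position 16 '(': depth becomes 3
  Position 17 ')': depth becomes 2
  Position 18 ')': depth becomes 1
  Position 19 '(': depth becomes 2
  Position 20 '(': depth becomes 3
  Position 21 ')': depth becomes 2
  Position 22 ')': depth becomes 1
  Position 23 ')': depth becomes 0
Maximum depth reached: 5

5


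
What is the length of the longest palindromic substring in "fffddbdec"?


Input: "fffddbdec"
Checking substrings for palindromes:
  [0:3] "fff" (len 3) => palindrome
  [4:7] "dbd" (len 3) => palindrome
  [0:2] "ff" (len 2) => palindrome
  [1:3] "ff" (len 2) => palindrome
  [3:5] "dd" (len 2) => palindrome
Longest palindromic substring: "fff" with length 3

3


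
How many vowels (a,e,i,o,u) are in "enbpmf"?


Input: enbpmf
Checking each character:
  'e' at position 0: vowel (running total: 1)
  'n' at position 1: consonant
  'b' at position 2: consonant
  'p' at position 3: consonant
  'm' at position 4: consonant
  'f' at position 5: consonant
Total vowels: 1

1


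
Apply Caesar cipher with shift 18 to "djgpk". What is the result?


Caesar cipher: shift "djgpk" by 18
  'd' (pos 3) + 18 = pos 21 = 'v'
  'j' (pos 9) + 18 = pos 1 = 'b'
  'g' (pos 6) + 18 = pos 24 = 'y'
  'p' (pos 15) + 18 = pos 7 = 'h'
  'k' (pos 10) + 18 = pos 2 = 'c'
Result: vbyhc

vbyhc


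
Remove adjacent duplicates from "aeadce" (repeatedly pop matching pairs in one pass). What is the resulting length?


Input: aeadce
Stack-based adjacent duplicate removal:
  Read 'a': push. Stack: a
  Read 'e': push. Stack: ae
  Read 'a': push. Stack: aea
  Read 'd': push. Stack: aead
  Read 'c': push. Stack: aeadc
  Read 'e': push. Stack: aeadce
Final stack: "aeadce" (length 6)

6


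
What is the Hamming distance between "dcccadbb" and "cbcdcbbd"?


Comparing "dcccadbb" and "cbcdcbbd" position by position:
  Position 0: 'd' vs 'c' => differ
  Position 1: 'c' vs 'b' => differ
  Position 2: 'c' vs 'c' => same
  Position 3: 'c' vs 'd' => differ
  Position 4: 'a' vs 'c' => differ
  Position 5: 'd' vs 'b' => differ
  Position 6: 'b' vs 'b' => same
  Position 7: 'b' vs 'd' => differ
Total differences (Hamming distance): 6

6


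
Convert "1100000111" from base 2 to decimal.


Input: "1100000111" in base 2
Positional expansion:
  Digit '1' (value 1) x 2^9 = 512
  Digit '1' (value 1) x 2^8 = 256
  Digit '0' (value 0) x 2^7 = 0
  Digit '0' (value 0) x 2^6 = 0
  Digit '0' (value 0) x 2^5 = 0
  Digit '0' (value 0) x 2^4 = 0
  Digit '0' (value 0) x 2^3 = 0
  Digit '1' (value 1) x 2^2 = 4
  Digit '1' (value 1) x 2^1 = 2
  Digit '1' (value 1) x 2^0 = 1
Sum = 775

775


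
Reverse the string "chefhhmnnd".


Input: chefhhmnnd
Reading characters right to left:
  Position 9: 'd'
  Position 8: 'n'
  Position 7: 'n'
  Position 6: 'm'
  Position 5: 'h'
  Position 4: 'h'
  Position 3: 'f'
  Position 2: 'e'
  Position 1: 'h'
  Position 0: 'c'
Reversed: dnnmhhfehc

dnnmhhfehc


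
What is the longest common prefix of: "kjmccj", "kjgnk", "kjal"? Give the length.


Words: kjmccj, kjgnk, kjal
  Position 0: all 'k' => match
  Position 1: all 'j' => match
  Position 2: ('m', 'g', 'a') => mismatch, stop
LCP = "kj" (length 2)

2


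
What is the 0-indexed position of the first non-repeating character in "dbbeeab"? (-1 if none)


Input: dbbeeab
Character frequencies:
  'a': 1
  'b': 3
  'd': 1
  'e': 2
Scanning left to right for freq == 1:
  Position 0 ('d'): unique! => answer = 0

0


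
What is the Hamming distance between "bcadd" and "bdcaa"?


Comparing "bcadd" and "bdcaa" position by position:
  Position 0: 'b' vs 'b' => same
  Position 1: 'c' vs 'd' => differ
  Position 2: 'a' vs 'c' => differ
  Position 3: 'd' vs 'a' => differ
  Position 4: 'd' vs 'a' => differ
Total differences (Hamming distance): 4

4


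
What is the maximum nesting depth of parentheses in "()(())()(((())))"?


Input: "()(())()(((())))"
Tracking depth:
  Position 0 '(': depth becomes 1
  Position 1 ')': depth becomes 0
  Position 2 '(': depth becomes 1
  Position 3 '(': depth becomes 2
  Position 4 ')': depth becomes 1
  Position 5 ')': depth becomes 0
  Position 6 '(': depth becomes 1
  Position 7 ')': depth becomes 0
  Position 8 '(': depth becomes 1
  Position 9 '(': depth becomes 2
  Position 10 '(': depth becomes 3
  Position 11 '(': depth becomes 4
  Position 12 ')': depth becomes 3
  Position 13 ')': depth becomes 2
  Position 14 ')': depth becomes 1
  Position 15 ')': depth becomes 0
Maximum depth reached: 4

4


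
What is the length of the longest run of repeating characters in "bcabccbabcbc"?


Input: "bcabccbabcbc"
Scanning for longest run:
  Position 1 ('c'): new char, reset run to 1
  Position 2 ('a'): new char, reset run to 1
  Position 3 ('b'): new char, reset run to 1
  Position 4 ('c'): new char, reset run to 1
  Position 5 ('c'): continues run of 'c', length=2
  Position 6 ('b'): new char, reset run to 1
  Position 7 ('a'): new char, reset run to 1
  Position 8 ('b'): new char, reset run to 1
  Position 9 ('c'): new char, reset run to 1
  Position 10 ('b'): new char, reset run to 1
  Position 11 ('c'): new char, reset run to 1
Longest run: 'c' with length 2

2


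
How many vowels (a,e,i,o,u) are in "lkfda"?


Input: lkfda
Checking each character:
  'l' at position 0: consonant
  'k' at position 1: consonant
  'f' at position 2: consonant
  'd' at position 3: consonant
  'a' at position 4: vowel (running total: 1)
Total vowels: 1

1


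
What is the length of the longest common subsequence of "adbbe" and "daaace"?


LCS of "adbbe" and "daaace"
DP table:
           d    a    a    a    c    e
      0    0    0    0    0    0    0
  a   0    0    1    1    1    1    1
  d   0    1    1    1    1    1    1
  b   0    1    1    1    1    1    1
  b   0    1    1    1    1    1    1
  e   0    1    1    1    1    1    2
LCS length = dp[5][6] = 2

2


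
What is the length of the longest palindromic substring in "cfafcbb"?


Input: "cfafcbb"
Checking substrings for palindromes:
  [0:5] "cfafc" (len 5) => palindrome
  [1:4] "faf" (len 3) => palindrome
  [5:7] "bb" (len 2) => palindrome
Longest palindromic substring: "cfafc" with length 5

5


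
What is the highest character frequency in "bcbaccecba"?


Input: bcbaccecba
Character counts:
  'a': 2
  'b': 3
  'c': 4
  'e': 1
Maximum frequency: 4

4


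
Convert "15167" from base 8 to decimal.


Input: "15167" in base 8
Positional expansion:
  Digit '1' (value 1) x 8^4 = 4096
  Digit '5' (value 5) x 8^3 = 2560
  Digit '1' (value 1) x 8^2 = 64
  Digit '6' (value 6) x 8^1 = 48
  Digit '7' (value 7) x 8^0 = 7
Sum = 6775

6775


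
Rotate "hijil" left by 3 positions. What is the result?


Input: "hijil", rotate left by 3
First 3 characters: "hij"
Remaining characters: "il"
Concatenate remaining + first: "il" + "hij" = "ilhij"

ilhij


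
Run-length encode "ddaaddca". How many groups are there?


Input: ddaaddca
Scanning for consecutive runs:
  Group 1: 'd' x 2 (positions 0-1)
  Group 2: 'a' x 2 (positions 2-3)
  Group 3: 'd' x 2 (positions 4-5)
  Group 4: 'c' x 1 (positions 6-6)
  Group 5: 'a' x 1 (positions 7-7)
Total groups: 5

5


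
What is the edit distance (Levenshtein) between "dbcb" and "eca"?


Computing edit distance: "dbcb" -> "eca"
DP table:
           e    c    a
      0    1    2    3
  d   1    1    2    3
  b   2    2    2    3
  c   3    3    2    3
  b   4    4    3    3
Edit distance = dp[4][3] = 3

3


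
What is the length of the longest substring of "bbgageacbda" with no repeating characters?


Input: "bbgageacbda"
Sliding window (track last position of each char):
  Position 0 ('b'): window [0,0] length 1 -- new best
  Position 1 ('b'): repeat (last at 0), move window start to 1
  Position 1 ('b'): window [1,1] length 1
  Position 2 ('g'): window [1,2] length 2 -- new best
  Position 3 ('a'): window [1,3] length 3 -- new best
  Position 4 ('g'): repeat (last at 2), move window start to 3
  Position 4 ('g'): window [3,4] length 2
  Position 5 ('e'): window [3,5] length 3
  Position 6 ('a'): repeat (last at 3), move window start to 4
  Position 6 ('a'): window [4,6] length 3
  Position 7 ('c'): window [4,7] length 4 -- new best
  Position 8 ('b'): window [4,8] length 5 -- new best
  Position 9 ('d'): window [4,9] length 6 -- new best
  Position 10 ('a'): repeat (last at 6), move window start to 7
  Position 10 ('a'): window [7,10] length 4
Longest substring with no repeats: "geacbd" with length 6

6


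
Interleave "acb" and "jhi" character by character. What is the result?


Interleaving "acb" and "jhi":
  Position 0: 'a' from first, 'j' from second => "aj"
  Position 1: 'c' from first, 'h' from second => "ch"
  Position 2: 'b' from first, 'i' from second => "bi"
Result: ajchbi

ajchbi


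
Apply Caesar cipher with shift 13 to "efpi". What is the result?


Caesar cipher: shift "efpi" by 13
  'e' (pos 4) + 13 = pos 17 = 'r'
  'f' (pos 5) + 13 = pos 18 = 's'
  'p' (pos 15) + 13 = pos 2 = 'c'
  'i' (pos 8) + 13 = pos 21 = 'v'
Result: rscv

rscv


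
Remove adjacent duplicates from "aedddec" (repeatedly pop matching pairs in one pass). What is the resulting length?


Input: aedddec
Stack-based adjacent duplicate removal:
  Read 'a': push. Stack: a
  Read 'e': push. Stack: ae
  Read 'd': push. Stack: aed
  Read 'd': matches stack top 'd' => pop. Stack: ae
  Read 'd': push. Stack: aed
  Read 'e': push. Stack: aede
  Read 'c': push. Stack: aedec
Final stack: "aedec" (length 5)

5


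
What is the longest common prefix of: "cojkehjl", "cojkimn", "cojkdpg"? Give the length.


Words: cojkehjl, cojkimn, cojkdpg
  Position 0: all 'c' => match
  Position 1: all 'o' => match
  Position 2: all 'j' => match
  Position 3: all 'k' => match
  Position 4: ('e', 'i', 'd') => mismatch, stop
LCP = "cojk" (length 4)

4


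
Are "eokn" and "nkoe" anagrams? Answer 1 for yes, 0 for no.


Strings: "eokn", "nkoe"
Sorted first:  ekno
Sorted second: ekno
Sorted forms match => anagrams

1


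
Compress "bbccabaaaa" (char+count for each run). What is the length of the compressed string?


Input: bbccabaaaa
Runs:
  'b' x 2 => "b2"
  'c' x 2 => "c2"
  'a' x 1 => "a1"
  'b' x 1 => "b1"
  'a' x 4 => "a4"
Compressed: "b2c2a1b1a4"
Compressed length: 10

10


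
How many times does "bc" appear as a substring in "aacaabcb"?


Searching for "bc" in "aacaabcb"
Scanning each position:
  Position 0: "aa" => no
  Position 1: "ac" => no
  Position 2: "ca" => no
  Position 3: "aa" => no
  Position 4: "ab" => no
  Position 5: "bc" => MATCH
  Position 6: "cb" => no
Total occurrences: 1

1


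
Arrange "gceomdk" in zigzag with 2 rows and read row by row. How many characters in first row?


Zigzag "gceomdk" into 2 rows:
Placing characters:
  'g' => row 0
  'c' => row 1
  'e' => row 0
  'o' => row 1
  'm' => row 0
  'd' => row 1
  'k' => row 0
Rows:
  Row 0: "gemk"
  Row 1: "cod"
First row length: 4

4


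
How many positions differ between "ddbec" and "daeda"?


Comparing "ddbec" and "daeda" position by position:
  Position 0: 'd' vs 'd' => same
  Position 1: 'd' vs 'a' => DIFFER
  Position 2: 'b' vs 'e' => DIFFER
  Position 3: 'e' vs 'd' => DIFFER
  Position 4: 'c' vs 'a' => DIFFER
Positions that differ: 4

4


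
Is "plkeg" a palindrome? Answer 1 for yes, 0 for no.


Input: plkeg
Reversed: geklp
  Compare pos 0 ('p') with pos 4 ('g'): MISMATCH
  Compare pos 1 ('l') with pos 3 ('e'): MISMATCH
Result: not a palindrome

0


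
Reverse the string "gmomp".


Input: gmomp
Reading characters right to left:
  Position 4: 'p'
  Position 3: 'm'
  Position 2: 'o'
  Position 1: 'm'
  Position 0: 'g'
Reversed: pmomg

pmomg


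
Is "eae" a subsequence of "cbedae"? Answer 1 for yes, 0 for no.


Check if "eae" is a subsequence of "cbedae"
Greedy scan:
  Position 0 ('c'): no match needed
  Position 1 ('b'): no match needed
  Position 2 ('e'): matches sub[0] = 'e'
  Position 3 ('d'): no match needed
  Position 4 ('a'): matches sub[1] = 'a'
  Position 5 ('e'): matches sub[2] = 'e'
All 3 characters matched => is a subsequence

1


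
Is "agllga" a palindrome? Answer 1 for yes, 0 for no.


Input: agllga
Reversed: agllga
  Compare pos 0 ('a') with pos 5 ('a'): match
  Compare pos 1 ('g') with pos 4 ('g'): match
  Compare pos 2 ('l') with pos 3 ('l'): match
Result: palindrome

1


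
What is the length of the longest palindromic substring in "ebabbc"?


Input: "ebabbc"
Checking substrings for palindromes:
  [1:4] "bab" (len 3) => palindrome
  [3:5] "bb" (len 2) => palindrome
Longest palindromic substring: "bab" with length 3

3


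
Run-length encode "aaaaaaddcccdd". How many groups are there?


Input: aaaaaaddcccdd
Scanning for consecutive runs:
  Group 1: 'a' x 6 (positions 0-5)
  Group 2: 'd' x 2 (positions 6-7)
  Group 3: 'c' x 3 (positions 8-10)
  Group 4: 'd' x 2 (positions 11-12)
Total groups: 4

4


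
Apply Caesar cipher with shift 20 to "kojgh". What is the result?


Caesar cipher: shift "kojgh" by 20
  'k' (pos 10) + 20 = pos 4 = 'e'
  'o' (pos 14) + 20 = pos 8 = 'i'
  'j' (pos 9) + 20 = pos 3 = 'd'
  'g' (pos 6) + 20 = pos 0 = 'a'
  'h' (pos 7) + 20 = pos 1 = 'b'
Result: eidab

eidab


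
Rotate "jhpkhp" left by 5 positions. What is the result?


Input: "jhpkhp", rotate left by 5
First 5 characters: "jhpkh"
Remaining characters: "p"
Concatenate remaining + first: "p" + "jhpkh" = "pjhpkh"

pjhpkh


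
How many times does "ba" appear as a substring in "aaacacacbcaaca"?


Searching for "ba" in "aaacacacbcaaca"
Scanning each position:
  Position 0: "aa" => no
  Position 1: "aa" => no
  Position 2: "ac" => no
  Position 3: "ca" => no
  Position 4: "ac" => no
  Position 5: "ca" => no
  Position 6: "ac" => no
  Position 7: "cb" => no
  Position 8: "bc" => no
  Position 9: "ca" => no
  Position 10: "aa" => no
  Position 11: "ac" => no
  Position 12: "ca" => no
Total occurrences: 0

0


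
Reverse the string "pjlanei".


Input: pjlanei
Reading characters right to left:
  Position 6: 'i'
  Position 5: 'e'
  Position 4: 'n'
  Position 3: 'a'
  Position 2: 'l'
  Position 1: 'j'
  Position 0: 'p'
Reversed: ienaljp

ienaljp


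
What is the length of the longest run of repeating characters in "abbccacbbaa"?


Input: "abbccacbbaa"
Scanning for longest run:
  Position 1 ('b'): new char, reset run to 1
  Position 2 ('b'): continues run of 'b', length=2
  Position 3 ('c'): new char, reset run to 1
  Position 4 ('c'): continues run of 'c', length=2
  Position 5 ('a'): new char, reset run to 1
  Position 6 ('c'): new char, reset run to 1
  Position 7 ('b'): new char, reset run to 1
  Position 8 ('b'): continues run of 'b', length=2
  Position 9 ('a'): new char, reset run to 1
  Position 10 ('a'): continues run of 'a', length=2
Longest run: 'b' with length 2

2


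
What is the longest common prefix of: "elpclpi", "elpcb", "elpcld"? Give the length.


Words: elpclpi, elpcb, elpcld
  Position 0: all 'e' => match
  Position 1: all 'l' => match
  Position 2: all 'p' => match
  Position 3: all 'c' => match
  Position 4: ('l', 'b', 'l') => mismatch, stop
LCP = "elpc" (length 4)

4


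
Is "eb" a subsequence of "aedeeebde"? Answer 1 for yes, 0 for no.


Check if "eb" is a subsequence of "aedeeebde"
Greedy scan:
  Position 0 ('a'): no match needed
  Position 1 ('e'): matches sub[0] = 'e'
  Position 2 ('d'): no match needed
  Position 3 ('e'): no match needed
  Position 4 ('e'): no match needed
  Position 5 ('e'): no match needed
  Position 6 ('b'): matches sub[1] = 'b'
  Position 7 ('d'): no match needed
  Position 8 ('e'): no match needed
All 2 characters matched => is a subsequence

1


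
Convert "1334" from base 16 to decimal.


Input: "1334" in base 16
Positional expansion:
  Digit '1' (value 1) x 16^3 = 4096
  Digit '3' (value 3) x 16^2 = 768
  Digit '3' (value 3) x 16^1 = 48
  Digit '4' (value 4) x 16^0 = 4
Sum = 4916

4916


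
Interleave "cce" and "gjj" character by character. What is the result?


Interleaving "cce" and "gjj":
  Position 0: 'c' from first, 'g' from second => "cg"
  Position 1: 'c' from first, 'j' from second => "cj"
  Position 2: 'e' from first, 'j' from second => "ej"
Result: cgcjej

cgcjej


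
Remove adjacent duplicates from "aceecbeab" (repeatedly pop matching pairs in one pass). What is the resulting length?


Input: aceecbeab
Stack-based adjacent duplicate removal:
  Read 'a': push. Stack: a
  Read 'c': push. Stack: ac
  Read 'e': push. Stack: ace
  Read 'e': matches stack top 'e' => pop. Stack: ac
  Read 'c': matches stack top 'c' => pop. Stack: a
  Read 'b': push. Stack: ab
  Read 'e': push. Stack: abe
  Read 'a': push. Stack: abea
  Read 'b': push. Stack: abeab
Final stack: "abeab" (length 5)

5


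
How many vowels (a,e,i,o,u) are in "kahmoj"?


Input: kahmoj
Checking each character:
  'k' at position 0: consonant
  'a' at position 1: vowel (running total: 1)
  'h' at position 2: consonant
  'm' at position 3: consonant
  'o' at position 4: vowel (running total: 2)
  'j' at position 5: consonant
Total vowels: 2

2


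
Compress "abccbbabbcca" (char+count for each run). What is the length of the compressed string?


Input: abccbbabbcca
Runs:
  'a' x 1 => "a1"
  'b' x 1 => "b1"
  'c' x 2 => "c2"
  'b' x 2 => "b2"
  'a' x 1 => "a1"
  'b' x 2 => "b2"
  'c' x 2 => "c2"
  'a' x 1 => "a1"
Compressed: "a1b1c2b2a1b2c2a1"
Compressed length: 16

16


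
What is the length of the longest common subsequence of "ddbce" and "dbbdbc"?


LCS of "ddbce" and "dbbdbc"
DP table:
           d    b    b    d    b    c
      0    0    0    0    0    0    0
  d   0    1    1    1    1    1    1
  d   0    1    1    1    2    2    2
  b   0    1    2    2    2    3    3
  c   0    1    2    2    2    3    4
  e   0    1    2    2    2    3    4
LCS length = dp[5][6] = 4

4


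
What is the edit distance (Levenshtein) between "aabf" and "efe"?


Computing edit distance: "aabf" -> "efe"
DP table:
           e    f    e
      0    1    2    3
  a   1    1    2    3
  a   2    2    2    3
  b   3    3    3    3
  f   4    4    3    4
Edit distance = dp[4][3] = 4

4


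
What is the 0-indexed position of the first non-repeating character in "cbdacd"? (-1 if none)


Input: cbdacd
Character frequencies:
  'a': 1
  'b': 1
  'c': 2
  'd': 2
Scanning left to right for freq == 1:
  Position 0 ('c'): freq=2, skip
  Position 1 ('b'): unique! => answer = 1

1


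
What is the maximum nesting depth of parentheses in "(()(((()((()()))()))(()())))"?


Input: "(()(((()((()()))()))(()())))"
Tracking depth:
  Position 0 '(': depth becomes 1
  Position 1 '(': depth becomes 2
  Position 2 ')': depth becomes 1
  Position 3 '(': depth becomes 2
  Position 4 '(': depth becomes 3
  Position 5 '(': depth becomes 4
  Position 6 '(': depth becomes 5
  Position 7 ')': depth becomes 4
  Position 8 '(': depth becomes 5
  Position 9 '(': depth becomes 6
  Position 10 '(': depth becomes 7
  Position 11 ')': depth becomes 6
  Position 12 '(': depth becomes 7
  Position 13 ')': depth becomes 6
  Position 14 ')': depth becomes 5
  Position 15 ')': depth becomes 4
  Position 16 '(': depth becomes 5
  Position 17 ')': depth becomes 4
  Position 18 ')': depth becomes 3
  Position 19 ')': depth becomes 2
  Position 20 '(': depth becomes 3
  Position 21 '(': depth becomes 4
  Position 22 ')': depth becomes 3
  Position 23 '(': depth becomes 4
  Position 24 ')': depth becomes 3
  Position 25 ')': depth becomes 2
  Position 26 ')': depth becomes 1
  Position 27 ')': depth becomes 0
Maximum depth reached: 7

7


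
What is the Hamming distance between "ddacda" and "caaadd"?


Comparing "ddacda" and "caaadd" position by position:
  Position 0: 'd' vs 'c' => differ
  Position 1: 'd' vs 'a' => differ
  Position 2: 'a' vs 'a' => same
  Position 3: 'c' vs 'a' => differ
  Position 4: 'd' vs 'd' => same
  Position 5: 'a' vs 'd' => differ
Total differences (Hamming distance): 4

4


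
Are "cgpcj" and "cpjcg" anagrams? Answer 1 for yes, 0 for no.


Strings: "cgpcj", "cpjcg"
Sorted first:  ccgjp
Sorted second: ccgjp
Sorted forms match => anagrams

1


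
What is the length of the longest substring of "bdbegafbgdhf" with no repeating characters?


Input: "bdbegafbgdhf"
Sliding window (track last position of each char):
  Position 0 ('b'): window [0,0] length 1 -- new best
  Position 1 ('d'): window [0,1] length 2 -- new best
  Position 2 ('b'): repeat (last at 0), move window start to 1
  Position 2 ('b'): window [1,2] length 2
  Position 3 ('e'): window [1,3] length 3 -- new best
  Position 4 ('g'): window [1,4] length 4 -- new best
  Position 5 ('a'): window [1,5] length 5 -- new best
  Position 6 ('f'): window [1,6] length 6 -- new best
  Position 7 ('b'): repeat (last at 2), move window start to 3
  Position 7 ('b'): window [3,7] length 5
  Position 8 ('g'): repeat (last at 4), move window start to 5
  Position 8 ('g'): window [5,8] length 4
  Position 9 ('d'): window [5,9] length 5
  Position 10 ('h'): window [5,10] length 6
  Position 11 ('f'): repeat (last at 6), move window start to 7
  Position 11 ('f'): window [7,11] length 5
Longest substring with no repeats: "dbegaf" with length 6

6


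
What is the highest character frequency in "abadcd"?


Input: abadcd
Character counts:
  'a': 2
  'b': 1
  'c': 1
  'd': 2
Maximum frequency: 2

2


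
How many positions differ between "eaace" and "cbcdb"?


Comparing "eaace" and "cbcdb" position by position:
  Position 0: 'e' vs 'c' => DIFFER
  Position 1: 'a' vs 'b' => DIFFER
  Position 2: 'a' vs 'c' => DIFFER
  Position 3: 'c' vs 'd' => DIFFER
  Position 4: 'e' vs 'b' => DIFFER
Positions that differ: 5

5
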